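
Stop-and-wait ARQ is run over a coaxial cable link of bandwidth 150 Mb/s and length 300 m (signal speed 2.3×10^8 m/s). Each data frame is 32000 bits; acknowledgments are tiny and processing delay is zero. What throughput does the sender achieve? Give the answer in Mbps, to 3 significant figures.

148 Mbps

t_tx = L/R = 32000/150000000 = 0.000213333 s.
t_prop = 300/2.3e+08 = 1.30435e-06 s; RTT = 2.6087e-06 s.
Cycle = t_tx + RTT = 0.000215942 s.
Throughput = L / cycle = 32000 / 0.000215942 = 148 Mbps.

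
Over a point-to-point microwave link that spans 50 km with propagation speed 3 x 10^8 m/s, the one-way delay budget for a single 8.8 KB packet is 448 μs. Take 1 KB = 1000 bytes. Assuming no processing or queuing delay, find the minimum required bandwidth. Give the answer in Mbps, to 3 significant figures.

250 Mbps

L = 70400 bits.
Propagation delay = 50000 / 300000000 = 166.667 μs.
Transmission budget = 448 − 166.667 = 281.333 μs.
R ≥ L / t_tx = 70400 bits / 0.000281333 s = 250 Mbps.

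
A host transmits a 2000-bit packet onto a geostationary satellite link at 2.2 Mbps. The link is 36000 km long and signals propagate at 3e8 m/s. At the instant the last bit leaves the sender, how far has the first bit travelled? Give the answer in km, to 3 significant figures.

t_tx = L/R = 2000/2200000 = 0.000909091 s.
Distance = s × t_tx = 300000000 × 0.000909091 = 273 km.

273 km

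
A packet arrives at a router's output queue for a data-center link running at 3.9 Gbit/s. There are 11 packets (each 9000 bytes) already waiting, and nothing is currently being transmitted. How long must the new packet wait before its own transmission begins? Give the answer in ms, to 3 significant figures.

Each queued packet: L/R = 72000/3900000000 = 0.0184615 ms.
11 queued → 0.203077 ms.
Queuing delay = 0.203 ms.

0.203 ms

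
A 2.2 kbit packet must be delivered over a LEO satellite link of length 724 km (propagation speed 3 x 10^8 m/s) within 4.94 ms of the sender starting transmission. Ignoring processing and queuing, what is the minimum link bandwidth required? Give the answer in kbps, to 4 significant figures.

870.7 kbps

Propagation delay = 724000 / 300000000 = 2.41333 ms.
Transmission budget = 4.94 − 2.41333 = 2.52667 ms.
R ≥ L / t_tx = 2200 bits / 0.00252667 s = 870.7 kbps.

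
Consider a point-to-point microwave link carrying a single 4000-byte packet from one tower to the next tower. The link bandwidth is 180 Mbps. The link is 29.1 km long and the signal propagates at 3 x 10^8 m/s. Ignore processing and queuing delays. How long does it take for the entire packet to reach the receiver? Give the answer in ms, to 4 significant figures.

L = 4000 × 8 = 32000 bits.
Transmission delay = L/R = 32000 / 180000000 = 0.177778 ms.
Propagation delay = d/s = 29100 m / 300000000 m/s = 0.097 ms.
Total = 0.2748 ms.

0.2748 ms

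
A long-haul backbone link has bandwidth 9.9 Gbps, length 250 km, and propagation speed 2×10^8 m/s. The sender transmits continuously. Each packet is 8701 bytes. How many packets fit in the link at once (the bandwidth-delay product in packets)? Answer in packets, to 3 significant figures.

Propagation delay = 250000 / 200000000 = 0.00125 s.
BDP = R × t_prop = 9900000000 × 0.00125 = 12375000 bits.
In packets of 69608 bits: 178 packets.

178 packets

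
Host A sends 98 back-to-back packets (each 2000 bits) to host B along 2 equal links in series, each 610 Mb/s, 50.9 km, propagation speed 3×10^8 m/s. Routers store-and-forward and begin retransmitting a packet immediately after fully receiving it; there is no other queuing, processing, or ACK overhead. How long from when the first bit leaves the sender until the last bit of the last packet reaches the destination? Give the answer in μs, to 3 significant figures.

664 μs

Per-hop transmission t_tx = L/R = 2000/610000000 = 3.27869 μs.
Per-hop propagation t_prop = 50900/300000000 = 169.667 μs.
Pipeline fill: first packet needs 2·t_tx to clear all hops; remaining 97 packets each add one t_tx.
Total = (2+98-1)·t_tx + 2·t_prop = 99·3.27869 + 2·169.667 = 664 μs.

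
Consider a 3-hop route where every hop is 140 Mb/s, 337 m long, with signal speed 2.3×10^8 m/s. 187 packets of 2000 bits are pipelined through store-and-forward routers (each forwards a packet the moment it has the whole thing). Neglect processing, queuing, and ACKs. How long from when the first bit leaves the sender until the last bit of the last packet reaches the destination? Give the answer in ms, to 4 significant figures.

2.704 ms

Per-hop transmission t_tx = L/R = 2000/140000000 = 0.0142857 ms.
Per-hop propagation t_prop = 337/2.3e+08 = 0.00146522 ms.
Pipeline fill: first packet needs 3·t_tx to clear all hops; remaining 186 packets each add one t_tx.
Total = (3+187-1)·t_tx + 3·t_prop = 189·0.0142857 + 3·0.00146522 = 2.704 ms.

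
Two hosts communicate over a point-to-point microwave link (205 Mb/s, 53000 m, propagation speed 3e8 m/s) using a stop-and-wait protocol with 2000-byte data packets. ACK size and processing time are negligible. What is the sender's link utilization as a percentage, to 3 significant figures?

t_tx = L/R = 16000/205000000 = 7.80488e-05 s.
t_prop = 53000/300000000 = 0.000176667 s; RTT = 0.000353333 s.
Cycle = t_tx + RTT = 0.000431382 s.
Utilization = t_tx / cycle = 7.80488e-05/0.000431382 = 18.1 %.

18.1 %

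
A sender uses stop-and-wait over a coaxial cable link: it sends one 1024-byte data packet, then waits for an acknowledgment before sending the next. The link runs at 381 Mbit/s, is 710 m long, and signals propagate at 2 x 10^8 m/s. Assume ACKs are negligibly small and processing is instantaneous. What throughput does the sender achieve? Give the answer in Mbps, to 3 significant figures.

286 Mbps

t_tx = L/R = 8192/381000000 = 2.15013e-05 s.
t_prop = 710/200000000 = 3.55e-06 s; RTT = 7.1e-06 s.
Cycle = t_tx + RTT = 2.86013e-05 s.
Throughput = L / cycle = 8192 / 2.86013e-05 = 286 Mbps.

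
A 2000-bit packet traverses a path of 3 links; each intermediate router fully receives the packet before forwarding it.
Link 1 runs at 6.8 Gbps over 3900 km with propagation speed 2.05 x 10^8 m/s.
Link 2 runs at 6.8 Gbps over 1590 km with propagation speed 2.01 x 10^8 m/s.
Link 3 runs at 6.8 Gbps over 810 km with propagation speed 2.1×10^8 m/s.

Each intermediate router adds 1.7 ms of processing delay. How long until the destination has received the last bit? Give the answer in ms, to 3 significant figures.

Transmission delay per hop = L/R = 2000/6800000000 = 0.000294118 ms; 3 hops → 0.000882353 ms.
Propagation delays (d/s per hop): 19.0244, 7.91045, 3.85714 ms; sum = 30.792 ms.
Processing at 2 router(s): 2 × 1.7 ms = 3.4 ms.
End-to-end = 34.2 ms.

34.2 ms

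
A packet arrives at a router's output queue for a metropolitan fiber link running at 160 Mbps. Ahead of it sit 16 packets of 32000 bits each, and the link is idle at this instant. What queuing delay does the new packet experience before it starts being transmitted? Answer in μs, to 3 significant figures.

3200 μs

Each queued packet: L/R = 32000/160000000 = 200 μs.
16 queued → 3200 μs.
Queuing delay = 3200 μs.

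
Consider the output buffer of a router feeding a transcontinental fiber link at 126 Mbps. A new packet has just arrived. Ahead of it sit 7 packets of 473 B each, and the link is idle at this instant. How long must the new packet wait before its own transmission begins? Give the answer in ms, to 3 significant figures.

Each queued packet: L/R = 3784/126000000 = 0.0300317 ms.
7 queued → 0.210222 ms.
Queuing delay = 0.210 ms.

0.210 ms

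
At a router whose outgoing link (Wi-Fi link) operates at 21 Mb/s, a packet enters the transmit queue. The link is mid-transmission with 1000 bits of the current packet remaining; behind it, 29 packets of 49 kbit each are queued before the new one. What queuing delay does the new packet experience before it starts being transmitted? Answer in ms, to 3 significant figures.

Each queued packet: L/R = 49000/21000000 = 2.33333 ms.
29 queued → 67.6667 ms.
Plus remaining 1000 bits of current packet: 0.047619 ms.
Queuing delay = 67.7 ms.

67.7 ms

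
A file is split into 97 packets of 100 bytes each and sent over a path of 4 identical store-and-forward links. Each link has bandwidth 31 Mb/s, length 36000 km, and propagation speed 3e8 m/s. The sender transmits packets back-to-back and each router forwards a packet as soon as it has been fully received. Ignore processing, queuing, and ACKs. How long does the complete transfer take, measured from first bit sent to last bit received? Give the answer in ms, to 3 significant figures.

483 ms

Per-hop transmission t_tx = L/R = 800/31000000 = 0.0258065 ms.
Per-hop propagation t_prop = 36000000/300000000 = 120 ms.
Pipeline fill: first packet needs 4·t_tx to clear all hops; remaining 96 packets each add one t_tx.
Total = (4+97-1)·t_tx + 4·t_prop = 100·0.0258065 + 4·120 = 483 ms.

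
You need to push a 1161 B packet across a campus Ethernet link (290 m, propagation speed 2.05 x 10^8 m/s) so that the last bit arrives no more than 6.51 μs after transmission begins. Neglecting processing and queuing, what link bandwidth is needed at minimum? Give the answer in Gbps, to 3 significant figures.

1.82 Gbps

L = 9288 bits.
Propagation delay = 290 / 2.05e+08 = 1.41463 μs.
Transmission budget = 6.51 − 1.41463 = 5.09537 μs.
R ≥ L / t_tx = 9288 bits / 5.09537e-06 s = 1.82 Gbps.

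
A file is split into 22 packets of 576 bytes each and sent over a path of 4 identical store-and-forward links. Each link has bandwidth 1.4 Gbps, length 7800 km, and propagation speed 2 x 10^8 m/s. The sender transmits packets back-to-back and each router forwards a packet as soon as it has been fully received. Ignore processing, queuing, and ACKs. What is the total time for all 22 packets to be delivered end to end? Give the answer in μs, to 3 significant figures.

Per-hop transmission t_tx = L/R = 4608/1400000000 = 3.29143 μs.
Per-hop propagation t_prop = 7800000/200000000 = 39000 μs.
Pipeline fill: first packet needs 4·t_tx to clear all hops; remaining 21 packets each add one t_tx.
Total = (4+22-1)·t_tx + 4·t_prop = 25·3.29143 + 4·39000 = 156000 μs.

156000 μs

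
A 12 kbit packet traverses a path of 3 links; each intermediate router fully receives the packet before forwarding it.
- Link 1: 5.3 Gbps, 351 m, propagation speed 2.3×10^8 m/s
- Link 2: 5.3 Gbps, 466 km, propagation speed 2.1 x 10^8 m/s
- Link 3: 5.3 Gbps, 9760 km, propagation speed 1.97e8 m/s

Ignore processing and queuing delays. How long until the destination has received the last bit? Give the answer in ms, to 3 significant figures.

L = 12000 bits.
Transmission delay per hop = L/R = 12000/5300000000 = 0.00226415 ms; 3 hops → 0.00679245 ms.
Propagation delays (d/s per hop): 0.00152609, 2.21905, 49.5431 ms; sum = 51.7637 ms.
End-to-end = 51.8 ms.

51.8 ms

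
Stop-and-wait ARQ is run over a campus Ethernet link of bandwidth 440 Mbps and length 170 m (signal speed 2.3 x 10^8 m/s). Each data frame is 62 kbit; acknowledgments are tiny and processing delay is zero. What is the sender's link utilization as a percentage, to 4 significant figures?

t_tx = L/R = 62000/440000000 = 0.000140909 s.
t_prop = 170/2.3e+08 = 7.3913e-07 s; RTT = 1.47826e-06 s.
Cycle = t_tx + RTT = 0.000142387 s.
Utilization = t_tx / cycle = 0.000140909/0.000142387 = 98.96 %.

98.96 %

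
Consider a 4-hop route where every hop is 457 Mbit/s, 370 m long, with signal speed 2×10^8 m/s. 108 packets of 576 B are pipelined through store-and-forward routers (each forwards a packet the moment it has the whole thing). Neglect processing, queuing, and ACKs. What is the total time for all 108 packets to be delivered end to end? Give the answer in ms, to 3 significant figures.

1.13 ms

Per-hop transmission t_tx = L/R = 4608/457000000 = 0.0100832 ms.
Per-hop propagation t_prop = 370/200000000 = 0.00185 ms.
Pipeline fill: first packet needs 4·t_tx to clear all hops; remaining 107 packets each add one t_tx.
Total = (4+108-1)·t_tx + 4·t_prop = 111·0.0100832 + 4·0.00185 = 1.13 ms.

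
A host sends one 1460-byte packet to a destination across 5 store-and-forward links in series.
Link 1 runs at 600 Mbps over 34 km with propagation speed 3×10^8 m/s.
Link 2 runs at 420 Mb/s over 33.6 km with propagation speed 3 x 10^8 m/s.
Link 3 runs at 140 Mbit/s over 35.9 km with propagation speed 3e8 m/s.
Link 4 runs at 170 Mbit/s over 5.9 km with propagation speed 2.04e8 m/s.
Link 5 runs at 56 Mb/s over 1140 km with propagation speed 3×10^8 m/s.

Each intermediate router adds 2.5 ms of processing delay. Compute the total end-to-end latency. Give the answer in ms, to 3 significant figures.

L = 1460 × 8 = 11680 bits.
Transmission delays (L/R per hop): 0.0194667, 0.0278095, 0.0834286, 0.0687059, 0.208571 ms; sum = 0.407982 ms.
Propagation delays (d/s per hop): 0.113333, 0.112, 0.119667, 0.0289216, 3.8 ms; sum = 4.17392 ms.
Processing at 4 router(s): 4 × 2.5 ms = 10 ms.
End-to-end = 14.6 ms.

14.6 ms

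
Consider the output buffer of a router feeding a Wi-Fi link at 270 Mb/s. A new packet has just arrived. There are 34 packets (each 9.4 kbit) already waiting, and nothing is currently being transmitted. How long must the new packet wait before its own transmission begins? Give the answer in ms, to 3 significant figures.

1.18 ms

Each queued packet: L/R = 9400/270000000 = 0.0348148 ms.
34 queued → 1.1837 ms.
Queuing delay = 1.18 ms.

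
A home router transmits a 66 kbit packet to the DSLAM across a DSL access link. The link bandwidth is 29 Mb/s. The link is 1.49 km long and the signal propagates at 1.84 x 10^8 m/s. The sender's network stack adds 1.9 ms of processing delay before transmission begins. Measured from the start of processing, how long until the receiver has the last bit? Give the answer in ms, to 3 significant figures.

L = 66000 bits.
Transmission delay = L/R = 66000 / 29000000 = 2.27586 ms.
Propagation delay = d/s = 1490 m / 184000000 m/s = 0.00809783 ms.
Plus processing delay 1.9 ms = 1.9 ms.
Total = 4.18 ms.

4.18 ms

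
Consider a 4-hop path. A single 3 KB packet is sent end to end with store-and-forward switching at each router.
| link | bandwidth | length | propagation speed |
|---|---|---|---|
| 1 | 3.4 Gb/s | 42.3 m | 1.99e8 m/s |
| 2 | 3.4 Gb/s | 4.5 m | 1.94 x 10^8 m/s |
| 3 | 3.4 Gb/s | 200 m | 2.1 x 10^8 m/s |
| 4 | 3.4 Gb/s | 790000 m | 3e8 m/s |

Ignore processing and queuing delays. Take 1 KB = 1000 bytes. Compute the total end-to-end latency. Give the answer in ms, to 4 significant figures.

2.663 ms

L = 24000 bits.
Transmission delay per hop = L/R = 24000/3400000000 = 0.00705882 ms; 4 hops → 0.0282353 ms.
Propagation delays (d/s per hop): 0.000212563, 2.31959e-05, 0.000952381, 2.63333 ms; sum = 2.63452 ms.
End-to-end = 2.663 ms.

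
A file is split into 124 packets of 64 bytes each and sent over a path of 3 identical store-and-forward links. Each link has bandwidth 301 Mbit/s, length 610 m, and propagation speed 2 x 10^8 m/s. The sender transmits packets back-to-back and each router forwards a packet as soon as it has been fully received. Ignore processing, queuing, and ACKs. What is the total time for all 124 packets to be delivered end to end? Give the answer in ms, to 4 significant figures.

0.2235 ms

Per-hop transmission t_tx = L/R = 512/301000000 = 0.001701 ms.
Per-hop propagation t_prop = 610/200000000 = 0.00305 ms.
Pipeline fill: first packet needs 3·t_tx to clear all hops; remaining 123 packets each add one t_tx.
Total = (3+124-1)·t_tx + 3·t_prop = 126·0.001701 + 3·0.00305 = 0.2235 ms.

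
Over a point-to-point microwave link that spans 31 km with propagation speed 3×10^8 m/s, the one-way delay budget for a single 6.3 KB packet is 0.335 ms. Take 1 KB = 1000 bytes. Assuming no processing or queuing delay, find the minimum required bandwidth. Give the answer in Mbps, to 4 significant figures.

217.6 Mbps

L = 50400 bits.
Propagation delay = 31000 / 300000000 = 0.103333 ms.
Transmission budget = 0.335 − 0.103333 = 0.231667 ms.
R ≥ L / t_tx = 50400 bits / 0.000231667 s = 217.6 Mbps.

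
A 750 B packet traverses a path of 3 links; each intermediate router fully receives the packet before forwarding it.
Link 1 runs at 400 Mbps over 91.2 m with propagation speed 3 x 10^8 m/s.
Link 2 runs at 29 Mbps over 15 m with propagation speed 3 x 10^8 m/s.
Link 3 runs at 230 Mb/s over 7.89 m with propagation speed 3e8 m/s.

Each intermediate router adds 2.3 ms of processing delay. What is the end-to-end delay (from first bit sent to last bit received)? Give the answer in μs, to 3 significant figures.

L = 750 × 8 = 6000 bits.
Transmission delays (L/R per hop): 15, 206.897, 26.087 μs; sum = 247.984 μs.
Propagation delays (d/s per hop): 0.304, 0.05, 0.0263 μs; sum = 0.3803 μs.
Processing at 2 router(s): 2 × 2.3 ms = 4600 μs.
End-to-end = 4850 μs.

4850 μs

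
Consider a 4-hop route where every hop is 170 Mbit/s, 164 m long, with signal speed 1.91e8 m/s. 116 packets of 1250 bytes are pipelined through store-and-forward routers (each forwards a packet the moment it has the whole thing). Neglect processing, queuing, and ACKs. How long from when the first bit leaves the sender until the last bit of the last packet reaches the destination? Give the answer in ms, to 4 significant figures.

Per-hop transmission t_tx = L/R = 10000/170000000 = 0.0588235 ms.
Per-hop propagation t_prop = 164/191000000 = 0.000858639 ms.
Pipeline fill: first packet needs 4·t_tx to clear all hops; remaining 115 packets each add one t_tx.
Total = (4+116-1)·t_tx + 4·t_prop = 119·0.0588235 + 4·0.000858639 = 7.003 ms.

7.003 ms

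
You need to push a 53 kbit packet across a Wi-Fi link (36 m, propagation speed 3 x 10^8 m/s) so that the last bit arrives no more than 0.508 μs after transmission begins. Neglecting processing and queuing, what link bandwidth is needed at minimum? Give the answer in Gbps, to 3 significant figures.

Propagation delay = 36 / 300000000 = 0.12 μs.
Transmission budget = 0.508 − 0.12 = 0.388 μs.
R ≥ L / t_tx = 53000 bits / 3.88e-07 s = 137 Gbps.

137 Gbps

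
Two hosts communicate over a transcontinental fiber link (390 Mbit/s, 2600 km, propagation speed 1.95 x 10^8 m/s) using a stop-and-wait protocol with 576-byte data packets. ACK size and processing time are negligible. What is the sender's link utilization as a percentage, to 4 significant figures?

0.04429 %

t_tx = L/R = 4608/390000000 = 1.18154e-05 s.
t_prop = 2600000/195000000 = 0.0133333 s; RTT = 0.0266667 s.
Cycle = t_tx + RTT = 0.0266785 s.
Utilization = t_tx / cycle = 1.18154e-05/0.0266785 = 0.04429 %.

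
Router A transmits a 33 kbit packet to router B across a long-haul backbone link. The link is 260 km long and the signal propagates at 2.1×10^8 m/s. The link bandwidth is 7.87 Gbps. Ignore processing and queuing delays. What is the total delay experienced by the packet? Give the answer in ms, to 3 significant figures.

L = 33000 bits.
Transmission delay = L/R = 33000 / 7870000000 = 0.00419314 ms.
Propagation delay = d/s = 260000 m / 210000000 m/s = 1.2381 ms.
Total = 1.24 ms.

1.24 ms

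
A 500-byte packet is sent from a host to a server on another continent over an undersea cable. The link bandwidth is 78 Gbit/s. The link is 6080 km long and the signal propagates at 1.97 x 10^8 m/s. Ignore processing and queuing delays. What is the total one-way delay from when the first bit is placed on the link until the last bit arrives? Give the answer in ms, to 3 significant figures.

30.9 ms

L = 500 × 8 = 4000 bits.
Transmission delay = L/R = 4000 / 78000000000 = 5.12821e-05 ms.
Propagation delay = d/s = 6080000 m / 197000000 m/s = 30.8629 ms.
Total = 30.9 ms.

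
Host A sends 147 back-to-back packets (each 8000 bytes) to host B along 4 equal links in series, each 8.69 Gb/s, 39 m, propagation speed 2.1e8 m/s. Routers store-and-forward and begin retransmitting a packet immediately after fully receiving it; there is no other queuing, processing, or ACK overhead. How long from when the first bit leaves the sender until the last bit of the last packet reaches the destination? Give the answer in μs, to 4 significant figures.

1105 μs

Per-hop transmission t_tx = L/R = 64000/8690000000 = 7.36479 μs.
Per-hop propagation t_prop = 39/210000000 = 0.185714 μs.
Pipeline fill: first packet needs 4·t_tx to clear all hops; remaining 146 packets each add one t_tx.
Total = (4+147-1)·t_tx + 4·t_prop = 150·7.36479 + 4·0.185714 = 1105 μs.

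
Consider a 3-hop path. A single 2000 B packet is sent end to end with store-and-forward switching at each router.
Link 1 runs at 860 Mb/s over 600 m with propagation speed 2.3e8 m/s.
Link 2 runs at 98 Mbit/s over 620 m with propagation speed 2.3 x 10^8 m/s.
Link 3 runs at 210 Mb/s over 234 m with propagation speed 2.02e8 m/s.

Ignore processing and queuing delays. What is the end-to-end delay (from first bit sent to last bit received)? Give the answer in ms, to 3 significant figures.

0.265 ms

L = 2000 × 8 = 16000 bits.
Transmission delays (L/R per hop): 0.0186047, 0.163265, 0.0761905 ms; sum = 0.25806 ms.
Propagation delays (d/s per hop): 0.0026087, 0.00269565, 0.00115842 ms; sum = 0.00646276 ms.
End-to-end = 0.265 ms.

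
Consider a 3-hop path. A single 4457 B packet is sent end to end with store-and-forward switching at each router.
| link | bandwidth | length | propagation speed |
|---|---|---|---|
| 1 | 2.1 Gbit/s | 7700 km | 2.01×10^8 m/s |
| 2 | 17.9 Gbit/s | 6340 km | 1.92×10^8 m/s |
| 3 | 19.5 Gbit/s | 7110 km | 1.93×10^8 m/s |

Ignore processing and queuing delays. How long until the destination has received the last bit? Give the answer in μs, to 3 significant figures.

L = 4457 × 8 = 35656 bits.
Transmission delays (L/R per hop): 16.979, 1.99196, 1.82851 μs; sum = 20.7995 μs.
Propagation delays (d/s per hop): 38308.5, 33020.8, 36839.4 μs; sum = 108169 μs.
End-to-end = 108000 μs.

108000 μs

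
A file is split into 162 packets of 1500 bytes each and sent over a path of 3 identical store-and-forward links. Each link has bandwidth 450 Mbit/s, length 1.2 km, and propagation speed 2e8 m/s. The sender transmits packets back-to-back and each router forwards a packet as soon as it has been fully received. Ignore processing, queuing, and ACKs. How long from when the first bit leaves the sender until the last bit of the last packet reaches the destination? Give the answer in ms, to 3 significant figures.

4.39 ms

Per-hop transmission t_tx = L/R = 12000/450000000 = 0.0266667 ms.
Per-hop propagation t_prop = 1200/200000000 = 0.006 ms.
Pipeline fill: first packet needs 3·t_tx to clear all hops; remaining 161 packets each add one t_tx.
Total = (3+162-1)·t_tx + 3·t_prop = 164·0.0266667 + 3·0.006 = 4.39 ms.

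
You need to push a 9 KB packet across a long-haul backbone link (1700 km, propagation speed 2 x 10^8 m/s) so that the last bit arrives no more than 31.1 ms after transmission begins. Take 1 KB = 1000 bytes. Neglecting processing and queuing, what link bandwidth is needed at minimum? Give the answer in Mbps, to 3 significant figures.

L = 72000 bits.
Propagation delay = 1700000 / 200000000 = 8.5 ms.
Transmission budget = 31.1 − 8.5 = 22.6 ms.
R ≥ L / t_tx = 72000 bits / 0.0226 s = 3.19 Mbps.

3.19 Mbps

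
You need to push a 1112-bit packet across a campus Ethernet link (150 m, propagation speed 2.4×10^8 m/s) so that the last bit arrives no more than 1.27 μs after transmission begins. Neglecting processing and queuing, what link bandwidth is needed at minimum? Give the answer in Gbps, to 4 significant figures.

Propagation delay = 150 / 240000000 = 0.625 μs.
Transmission budget = 1.27 − 0.625 = 0.645 μs.
R ≥ L / t_tx = 1112 bits / 6.45e-07 s = 1.724 Gbps.

1.724 Gbps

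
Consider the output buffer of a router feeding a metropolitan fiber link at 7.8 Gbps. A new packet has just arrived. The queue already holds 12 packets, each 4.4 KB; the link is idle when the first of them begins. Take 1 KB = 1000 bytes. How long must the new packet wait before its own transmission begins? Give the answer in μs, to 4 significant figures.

54.15 μs

Each queued packet: L/R = 35200/7800000000 = 4.51282 μs.
12 queued → 54.1538 μs.
Queuing delay = 54.15 μs.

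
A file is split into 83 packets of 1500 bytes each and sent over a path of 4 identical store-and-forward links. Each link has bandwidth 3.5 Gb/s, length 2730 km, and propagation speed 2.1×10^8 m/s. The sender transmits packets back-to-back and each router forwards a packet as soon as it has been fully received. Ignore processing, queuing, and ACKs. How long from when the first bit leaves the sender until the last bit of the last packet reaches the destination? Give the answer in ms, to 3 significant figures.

52.3 ms

Per-hop transmission t_tx = L/R = 12000/3500000000 = 0.00342857 ms.
Per-hop propagation t_prop = 2730000/210000000 = 13 ms.
Pipeline fill: first packet needs 4·t_tx to clear all hops; remaining 82 packets each add one t_tx.
Total = (4+83-1)·t_tx + 4·t_prop = 86·0.00342857 + 4·13 = 52.3 ms.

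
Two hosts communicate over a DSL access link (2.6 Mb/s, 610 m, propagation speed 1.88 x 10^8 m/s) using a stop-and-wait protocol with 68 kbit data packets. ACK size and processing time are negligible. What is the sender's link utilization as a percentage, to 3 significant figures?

t_tx = L/R = 68000/2600000 = 0.0261538 s.
t_prop = 610/188000000 = 3.24468e-06 s; RTT = 6.48936e-06 s.
Cycle = t_tx + RTT = 0.0261603 s.
Utilization = t_tx / cycle = 0.0261538/0.0261603 = 100 %.

100 %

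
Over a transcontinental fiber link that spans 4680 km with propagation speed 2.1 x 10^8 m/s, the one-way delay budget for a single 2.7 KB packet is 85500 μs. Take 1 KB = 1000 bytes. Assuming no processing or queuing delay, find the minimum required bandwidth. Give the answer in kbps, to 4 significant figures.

L = 21600 bits.
Propagation delay = 4680000 / 210000000 = 22285.7 μs.
Transmission budget = 85500 − 22285.7 = 63214.3 μs.
R ≥ L / t_tx = 21600 bits / 0.0632143 s = 341.7 kbps.

341.7 kbps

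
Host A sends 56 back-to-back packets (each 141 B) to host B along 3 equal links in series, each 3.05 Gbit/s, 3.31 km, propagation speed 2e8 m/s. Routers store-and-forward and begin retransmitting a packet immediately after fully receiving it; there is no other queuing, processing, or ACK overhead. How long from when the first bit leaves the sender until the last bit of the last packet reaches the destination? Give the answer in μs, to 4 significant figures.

71.10 μs

Per-hop transmission t_tx = L/R = 1128/3050000000 = 0.369836 μs.
Per-hop propagation t_prop = 3310/200000000 = 16.55 μs.
Pipeline fill: first packet needs 3·t_tx to clear all hops; remaining 55 packets each add one t_tx.
Total = (3+56-1)·t_tx + 3·t_prop = 58·0.369836 + 3·16.55 = 71.10 μs.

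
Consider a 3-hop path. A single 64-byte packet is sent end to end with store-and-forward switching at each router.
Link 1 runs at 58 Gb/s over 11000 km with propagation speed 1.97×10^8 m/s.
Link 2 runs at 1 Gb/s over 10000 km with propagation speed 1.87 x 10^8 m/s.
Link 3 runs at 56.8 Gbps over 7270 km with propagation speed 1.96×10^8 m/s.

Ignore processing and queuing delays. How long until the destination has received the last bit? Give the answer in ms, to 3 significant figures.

L = 64 × 8 = 512 bits.
Transmission delays (L/R per hop): 8.82759e-06, 0.000512, 9.01408e-06 ms; sum = 0.000529842 ms.
Propagation delays (d/s per hop): 55.8376, 53.4759, 37.0918 ms; sum = 146.405 ms.
End-to-end = 146 ms.

146 ms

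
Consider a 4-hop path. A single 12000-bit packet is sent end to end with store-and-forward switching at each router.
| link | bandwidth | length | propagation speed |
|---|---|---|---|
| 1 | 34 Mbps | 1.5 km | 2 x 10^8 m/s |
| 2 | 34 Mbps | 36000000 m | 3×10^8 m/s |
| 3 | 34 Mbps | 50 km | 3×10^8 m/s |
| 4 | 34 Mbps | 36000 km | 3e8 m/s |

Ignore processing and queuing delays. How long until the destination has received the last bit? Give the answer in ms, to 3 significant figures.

242 ms

Transmission delay per hop = L/R = 12000/34000000 = 0.352941 ms; 4 hops → 1.41176 ms.
Propagation delays (d/s per hop): 0.0075, 120, 0.166667, 120 ms; sum = 240.174 ms.
End-to-end = 242 ms.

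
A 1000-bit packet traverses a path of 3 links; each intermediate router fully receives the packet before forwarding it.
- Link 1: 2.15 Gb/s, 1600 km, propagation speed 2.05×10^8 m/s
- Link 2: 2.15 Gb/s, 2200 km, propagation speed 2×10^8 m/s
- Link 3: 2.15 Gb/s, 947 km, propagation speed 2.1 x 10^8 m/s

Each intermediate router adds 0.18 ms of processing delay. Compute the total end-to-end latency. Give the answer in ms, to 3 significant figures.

Transmission delay per hop = L/R = 1000/2150000000 = 0.000465116 ms; 3 hops → 0.00139535 ms.
Propagation delays (d/s per hop): 7.80488, 11, 4.50952 ms; sum = 23.3144 ms.
Processing at 2 router(s): 2 × 0.18 ms = 0.36 ms.
End-to-end = 23.7 ms.

23.7 ms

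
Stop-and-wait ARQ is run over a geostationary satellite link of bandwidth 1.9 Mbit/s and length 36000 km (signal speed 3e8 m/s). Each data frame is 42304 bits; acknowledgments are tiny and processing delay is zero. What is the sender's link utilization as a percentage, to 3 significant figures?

8.49 %

t_tx = L/R = 42304/1900000 = 0.0222653 s.
t_prop = 36000000/300000000 = 0.12 s; RTT = 0.24 s.
Cycle = t_tx + RTT = 0.262265 s.
Utilization = t_tx / cycle = 0.0222653/0.262265 = 8.49 %.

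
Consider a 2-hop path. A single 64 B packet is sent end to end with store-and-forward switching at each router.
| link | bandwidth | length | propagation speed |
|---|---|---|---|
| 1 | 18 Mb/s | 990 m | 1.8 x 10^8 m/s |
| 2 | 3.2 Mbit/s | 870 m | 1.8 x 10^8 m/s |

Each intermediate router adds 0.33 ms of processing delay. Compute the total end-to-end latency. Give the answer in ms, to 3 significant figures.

L = 64 × 8 = 512 bits.
Transmission delays (L/R per hop): 0.0284444, 0.16 ms; sum = 0.188444 ms.
Propagation delays (d/s per hop): 0.0055, 0.00483333 ms; sum = 0.0103333 ms.
Processing at 1 router(s): 1 × 0.33 ms = 0.33 ms.
End-to-end = 0.529 ms.

0.529 ms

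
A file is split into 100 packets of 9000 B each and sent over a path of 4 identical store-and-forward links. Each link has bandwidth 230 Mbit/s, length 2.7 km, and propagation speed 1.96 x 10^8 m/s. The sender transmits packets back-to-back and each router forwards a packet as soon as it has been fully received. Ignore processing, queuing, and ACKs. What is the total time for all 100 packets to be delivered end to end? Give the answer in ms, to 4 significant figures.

32.30 ms

Per-hop transmission t_tx = L/R = 72000/230000000 = 0.313043 ms.
Per-hop propagation t_prop = 2700/196000000 = 0.0137755 ms.
Pipeline fill: first packet needs 4·t_tx to clear all hops; remaining 99 packets each add one t_tx.
Total = (4+100-1)·t_tx + 4·t_prop = 103·0.313043 + 4·0.0137755 = 32.30 ms.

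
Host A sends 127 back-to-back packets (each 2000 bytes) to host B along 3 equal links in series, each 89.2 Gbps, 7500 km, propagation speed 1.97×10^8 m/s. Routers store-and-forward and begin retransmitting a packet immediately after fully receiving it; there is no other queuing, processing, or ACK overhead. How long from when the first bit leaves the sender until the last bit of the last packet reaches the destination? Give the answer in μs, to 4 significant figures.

114200 μs

Per-hop transmission t_tx = L/R = 16000/89200000000 = 0.179372 μs.
Per-hop propagation t_prop = 7500000/197000000 = 38071.1 μs.
Pipeline fill: first packet needs 3·t_tx to clear all hops; remaining 126 packets each add one t_tx.
Total = (3+127-1)·t_tx + 3·t_prop = 129·0.179372 + 3·38071.1 = 114200 μs.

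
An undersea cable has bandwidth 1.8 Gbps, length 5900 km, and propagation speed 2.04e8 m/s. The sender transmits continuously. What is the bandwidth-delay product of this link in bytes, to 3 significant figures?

6510000 bytes

Propagation delay = 5900000 / 204000000 = 0.0289216 s.
BDP = R × t_prop = 1800000000 × 0.0289216 = 52058800 bits.
In bytes: 52058800/8 = 6510000 bytes.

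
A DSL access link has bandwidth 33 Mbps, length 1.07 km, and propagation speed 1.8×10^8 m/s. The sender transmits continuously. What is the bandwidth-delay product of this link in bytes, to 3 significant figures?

Propagation delay = 1070 / 180000000 = 5.94444e-06 s.
BDP = R × t_prop = 33000000 × 5.94444e-06 = 196.167 bits.
In bytes: 196.167/8 = 24.5 bytes.

24.5 bytes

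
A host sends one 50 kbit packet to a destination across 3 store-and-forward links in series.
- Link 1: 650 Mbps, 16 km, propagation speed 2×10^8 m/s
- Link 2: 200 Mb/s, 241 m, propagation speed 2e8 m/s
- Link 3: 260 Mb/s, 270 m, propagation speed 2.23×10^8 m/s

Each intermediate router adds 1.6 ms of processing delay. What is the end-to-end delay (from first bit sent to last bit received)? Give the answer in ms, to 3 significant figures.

L = 50000 bits.
Transmission delays (L/R per hop): 0.0769231, 0.25, 0.192308 ms; sum = 0.519231 ms.
Propagation delays (d/s per hop): 0.08, 0.001205, 0.00121076 ms; sum = 0.0824158 ms.
Processing at 2 router(s): 2 × 1.6 ms = 3.2 ms.
End-to-end = 3.80 ms.

3.80 ms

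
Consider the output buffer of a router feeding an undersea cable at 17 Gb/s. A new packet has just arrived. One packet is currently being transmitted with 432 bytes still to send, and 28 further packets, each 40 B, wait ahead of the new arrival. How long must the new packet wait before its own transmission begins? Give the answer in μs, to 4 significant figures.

0.7304 μs

Each queued packet: L/R = 320/17000000000 = 0.0188235 μs.
28 queued → 0.527059 μs.
Plus remaining 3456 bits of current packet: 0.203294 μs.
Queuing delay = 0.7304 μs.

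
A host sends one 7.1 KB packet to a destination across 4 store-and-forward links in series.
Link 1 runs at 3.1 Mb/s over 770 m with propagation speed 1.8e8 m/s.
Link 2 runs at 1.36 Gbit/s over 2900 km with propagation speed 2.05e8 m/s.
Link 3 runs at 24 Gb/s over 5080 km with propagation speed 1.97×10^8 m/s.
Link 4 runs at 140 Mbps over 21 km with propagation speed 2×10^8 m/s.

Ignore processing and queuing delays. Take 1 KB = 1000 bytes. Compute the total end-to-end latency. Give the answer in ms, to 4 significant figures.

58.81 ms

L = 56800 bits.
Transmission delays (L/R per hop): 18.3226, 0.0417647, 0.00236667, 0.405714 ms; sum = 18.7724 ms.
Propagation delays (d/s per hop): 0.00427778, 14.1463, 25.7868, 0.105 ms; sum = 40.0424 ms.
End-to-end = 58.81 ms.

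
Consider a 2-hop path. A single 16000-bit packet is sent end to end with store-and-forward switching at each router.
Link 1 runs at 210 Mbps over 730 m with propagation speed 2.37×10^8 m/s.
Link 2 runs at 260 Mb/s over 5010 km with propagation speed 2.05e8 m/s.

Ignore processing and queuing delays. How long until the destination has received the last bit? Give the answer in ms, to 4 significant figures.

Transmission delays (L/R per hop): 0.0761905, 0.0615385 ms; sum = 0.137729 ms.
Propagation delays (d/s per hop): 0.00308017, 24.439 ms; sum = 24.4421 ms.
End-to-end = 24.58 ms.

24.58 ms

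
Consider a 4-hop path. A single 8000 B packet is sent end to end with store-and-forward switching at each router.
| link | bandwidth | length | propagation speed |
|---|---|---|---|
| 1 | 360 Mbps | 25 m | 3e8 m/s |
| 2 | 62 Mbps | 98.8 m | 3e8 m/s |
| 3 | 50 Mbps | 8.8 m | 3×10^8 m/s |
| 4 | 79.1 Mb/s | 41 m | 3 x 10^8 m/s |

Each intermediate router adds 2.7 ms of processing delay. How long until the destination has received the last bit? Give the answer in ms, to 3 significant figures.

11.4 ms

L = 8000 × 8 = 64000 bits.
Transmission delays (L/R per hop): 0.177778, 1.03226, 1.28, 0.809102 ms; sum = 3.29914 ms.
Propagation delays (d/s per hop): 8.33333e-05, 0.000329333, 2.93333e-05, 0.000136667 ms; sum = 0.000578667 ms.
Processing at 3 router(s): 3 × 2.7 ms = 8.1 ms.
End-to-end = 11.4 ms.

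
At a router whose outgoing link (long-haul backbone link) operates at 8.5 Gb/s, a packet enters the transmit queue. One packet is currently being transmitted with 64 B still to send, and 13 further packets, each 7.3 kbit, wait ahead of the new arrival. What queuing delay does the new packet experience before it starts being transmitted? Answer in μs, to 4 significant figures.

11.22 μs

Each queued packet: L/R = 7300/8500000000 = 0.858824 μs.
13 queued → 11.1647 μs.
Plus remaining 512 bits of current packet: 0.0602353 μs.
Queuing delay = 11.22 μs.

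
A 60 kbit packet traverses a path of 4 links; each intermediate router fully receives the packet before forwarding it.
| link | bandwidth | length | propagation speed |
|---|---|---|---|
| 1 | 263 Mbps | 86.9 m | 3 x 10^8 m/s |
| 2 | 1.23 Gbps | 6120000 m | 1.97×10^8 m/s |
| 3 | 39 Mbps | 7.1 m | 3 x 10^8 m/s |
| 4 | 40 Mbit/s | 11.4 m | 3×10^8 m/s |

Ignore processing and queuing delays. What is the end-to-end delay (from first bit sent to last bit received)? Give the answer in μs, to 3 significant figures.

L = 60000 bits.
Transmission delays (L/R per hop): 228.137, 48.7805, 1538.46, 1500 μs; sum = 3315.38 μs.
Propagation delays (d/s per hop): 0.289667, 31066, 0.0236667, 0.038 μs; sum = 31066.3 μs.
End-to-end = 34400 μs.

34400 μs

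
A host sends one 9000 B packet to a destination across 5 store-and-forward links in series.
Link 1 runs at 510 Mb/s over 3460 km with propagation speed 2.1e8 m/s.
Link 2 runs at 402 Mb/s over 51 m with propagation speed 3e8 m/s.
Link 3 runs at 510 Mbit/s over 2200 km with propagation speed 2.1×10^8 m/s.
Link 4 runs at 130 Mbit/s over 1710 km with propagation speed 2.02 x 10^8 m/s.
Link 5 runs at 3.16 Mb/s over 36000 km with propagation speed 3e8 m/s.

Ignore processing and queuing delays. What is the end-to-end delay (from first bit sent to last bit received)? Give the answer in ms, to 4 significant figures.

L = 9000 × 8 = 72000 bits.
Transmission delays (L/R per hop): 0.141176, 0.179104, 0.141176, 0.553846, 22.7848 ms; sum = 23.8001 ms.
Propagation delays (d/s per hop): 16.4762, 0.00017, 10.4762, 8.46535, 120 ms; sum = 155.418 ms.
End-to-end = 179.2 ms.

179.2 ms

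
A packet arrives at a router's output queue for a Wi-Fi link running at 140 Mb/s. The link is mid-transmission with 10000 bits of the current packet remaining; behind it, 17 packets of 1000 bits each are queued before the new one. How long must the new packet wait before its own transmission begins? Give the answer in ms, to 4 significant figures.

Each queued packet: L/R = 1000/140000000 = 0.00714286 ms.
17 queued → 0.121429 ms.
Plus remaining 10000 bits of current packet: 0.0714286 ms.
Queuing delay = 0.1929 ms.

0.1929 ms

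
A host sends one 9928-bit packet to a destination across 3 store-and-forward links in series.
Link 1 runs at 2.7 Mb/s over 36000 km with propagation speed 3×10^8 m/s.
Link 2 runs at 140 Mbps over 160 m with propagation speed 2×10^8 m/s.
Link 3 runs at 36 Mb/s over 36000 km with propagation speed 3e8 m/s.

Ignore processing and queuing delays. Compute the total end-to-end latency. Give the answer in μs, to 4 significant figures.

244000 μs

Transmission delays (L/R per hop): 3677.04, 70.9143, 275.778 μs; sum = 4023.73 μs.
Propagation delays (d/s per hop): 120000, 0.8, 120000 μs; sum = 240001 μs.
End-to-end = 244000 μs.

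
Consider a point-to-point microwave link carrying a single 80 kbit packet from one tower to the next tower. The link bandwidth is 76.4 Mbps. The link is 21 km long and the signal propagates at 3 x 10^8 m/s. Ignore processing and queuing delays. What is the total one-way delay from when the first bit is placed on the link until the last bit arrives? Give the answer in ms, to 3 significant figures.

1.12 ms

L = 80000 bits.
Transmission delay = L/R = 80000 / 76400000 = 1.04712 ms.
Propagation delay = d/s = 21000 m / 300000000 m/s = 0.07 ms.
Total = 1.12 ms.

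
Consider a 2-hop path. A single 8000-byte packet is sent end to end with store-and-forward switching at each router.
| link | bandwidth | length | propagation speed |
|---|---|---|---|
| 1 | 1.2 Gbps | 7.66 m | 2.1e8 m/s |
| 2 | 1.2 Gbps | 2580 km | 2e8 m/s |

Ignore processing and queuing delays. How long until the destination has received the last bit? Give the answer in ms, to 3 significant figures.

13.0 ms

L = 8000 × 8 = 64000 bits.
Transmission delay per hop = L/R = 64000/1200000000 = 0.0533333 ms; 2 hops → 0.106667 ms.
Propagation delays (d/s per hop): 3.64762e-05, 12.9 ms; sum = 12.9 ms.
End-to-end = 13.0 ms.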